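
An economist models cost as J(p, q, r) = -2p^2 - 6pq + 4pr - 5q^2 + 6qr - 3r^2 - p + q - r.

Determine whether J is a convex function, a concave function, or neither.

J is quadratic, so its Hessian is the constant matrix H = [[-4, -6, 4], [-6, -10, 6], [4, 6, -6]].
Leading principal minors: -4, 4, -8.
Signs alternate −, +, − ⇒ H ≺ 0 ⇒ concave.

concave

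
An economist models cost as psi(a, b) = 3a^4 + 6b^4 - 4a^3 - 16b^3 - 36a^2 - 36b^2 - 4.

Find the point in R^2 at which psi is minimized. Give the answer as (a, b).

psi(a,b) separates as P(a) + Q(b) − 4, so its minimum is min P + min Q − 4.
P'(a) = 12a(a - 3)(a + 2) vanishes at a ∈ {-2, 0, 3}; Q'(b) = 24b(b - 3)(b + 1) vanishes at b ∈ {-1, 0, 3}.
Local minima of P (where P''>0): P(-2)=-64, P(3)=-189. Local minima of Q: Q(-1)=-14, Q(3)=-270.
So the global minimum of psi is P(3) + Q(3) − 4 = -189 − 270 − 4 = -463, attained at (3, 3).

(3, 3)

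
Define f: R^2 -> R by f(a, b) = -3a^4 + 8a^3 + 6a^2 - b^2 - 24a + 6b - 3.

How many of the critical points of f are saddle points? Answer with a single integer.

f separates as a function of a plus a function of b, so ∇f=0 decouples.
∂f/∂a = -12(a - 2)(a - 1)(a + 1) = 0 at a ∈ {-1, 1, 2}; ∂f/∂b = -2(b - 3) = 0 at b ∈ {3}.
The Hessian is diagonal: diag(f_aa, f_bb). Second derivatives: f_aa(-1)=-72, f_aa(1)=24, f_aa(2)=-36; f_bb(3)=-2.
Saddle points occur where the two diagonal entries have opposite signs: (1, 3). Count: 1.

1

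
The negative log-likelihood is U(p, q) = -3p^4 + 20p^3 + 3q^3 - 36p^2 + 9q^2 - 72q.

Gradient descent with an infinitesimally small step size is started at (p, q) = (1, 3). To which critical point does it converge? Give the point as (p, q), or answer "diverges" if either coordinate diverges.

U is separable, so gradient descent decouples: p follows -∂U/∂p, q follows -∂U/∂q.
∂U/∂p = -12p(p - 3)(p - 2); at p=1 this is -24, so p increases.
∂U/∂q = 9(q - 2)(q + 4); at q=3 this is 63, so q decreases.
p converges to its nearest critical value 2 (a local min of the p-part); q converges to 2. The iterate converges to (2, 2).

(2, 2)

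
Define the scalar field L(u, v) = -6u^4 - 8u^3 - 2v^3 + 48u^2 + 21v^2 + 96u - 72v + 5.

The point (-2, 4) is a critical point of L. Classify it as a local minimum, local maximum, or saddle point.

local maximum

The mixed partial ∂²L/∂u∂v is 0, so the Hessian at any point is diag(L_uu, L_vv) = diag(24(-3u^2 - 2u + 4), 6(-2v + 7)).
At (-2, 4): H = diag(-96, -6).
Both eigenvalues are negative, so H is negative definite: a local maximum.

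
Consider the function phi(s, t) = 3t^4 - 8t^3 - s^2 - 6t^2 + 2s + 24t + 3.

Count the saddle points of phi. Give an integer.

phi separates as a function of s plus a function of t, so ∇phi=0 decouples.
∂phi/∂s = -2(s - 1) = 0 at s ∈ {1}; ∂phi/∂t = 12(t - 2)(t - 1)(t + 1) = 0 at t ∈ {-1, 1, 2}.
The Hessian is diagonal: diag(phi_ss, phi_tt). Second derivatives: phi_ss(1)=-2; phi_tt(-1)=72, phi_tt(1)=-24, phi_tt(2)=36.
Saddle points occur where the two diagonal entries have opposite signs: (1, -1), (1, 2). Count: 2.

2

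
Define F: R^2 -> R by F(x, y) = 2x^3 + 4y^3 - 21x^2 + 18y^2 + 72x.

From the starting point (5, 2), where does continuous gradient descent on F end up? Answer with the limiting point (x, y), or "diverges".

F is separable, so gradient descent decouples: x follows -∂F/∂x, y follows -∂F/∂y.
∂F/∂x = 6(x - 4)(x - 3); at x=5 this is 12, so x decreases.
∂F/∂y = 12y(y + 3); at y=2 this is 120, so y decreases.
x converges to its nearest critical value 4 (a local min of the x-part); y converges to 0. The iterate converges to (4, 0).

(4, 0)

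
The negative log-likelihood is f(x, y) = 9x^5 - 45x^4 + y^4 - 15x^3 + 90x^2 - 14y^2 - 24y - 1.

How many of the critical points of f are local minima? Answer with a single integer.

f separates as a function of x plus a function of y, so ∇f=0 decouples.
∂f/∂x = 45x(x - 4)(x - 1)(x + 1) = 0 at x ∈ {-1, 0, 1, 4}; ∂f/∂y = 4(y - 3)(y + 1)(y + 2) = 0 at y ∈ {-2, -1, 3}.
The Hessian is diagonal: diag(f_xx, f_yy). Second derivatives: f_xx(-1)=-450, f_xx(0)=180, f_xx(1)=-270, f_xx(4)=2700; f_yy(-2)=20, f_yy(-1)=-16, f_yy(3)=80.
Local minima occur where both diagonal entries positive: (0, -2), (0, 3), (4, -2), (4, 3). Count: 4.

4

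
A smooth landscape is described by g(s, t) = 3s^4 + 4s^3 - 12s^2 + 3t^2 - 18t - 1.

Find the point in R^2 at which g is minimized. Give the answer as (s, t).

(-2, 3)

g(s,t) separates as P(s) + Q(t) − 1, so its minimum is min P + min Q − 1.
P'(s) = 12s(s - 1)(s + 2) vanishes at s ∈ {-2, 0, 1}; Q'(t) = 6(t - 3) vanishes at t ∈ {3}.
Local minima of P (where P''>0): P(-2)=-32, P(1)=-5. Local minima of Q: Q(3)=-27.
So the global minimum of g is P(-2) + Q(3) − 1 = -32 − 27 − 1 = -60, attained at (-2, 3).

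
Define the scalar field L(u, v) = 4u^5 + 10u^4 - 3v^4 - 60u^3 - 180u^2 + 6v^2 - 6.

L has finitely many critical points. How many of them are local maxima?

L separates as a function of u plus a function of v, so ∇L=0 decouples.
∂L/∂u = 20u(u - 3)(u + 2)(u + 3) = 0 at u ∈ {-3, -2, 0, 3}; ∂L/∂v = -12v(v - 1)(v + 1) = 0 at v ∈ {-1, 0, 1}.
The Hessian is diagonal: diag(L_uu, L_vv). Second derivatives: L_uu(-3)=-360, L_uu(-2)=200, L_uu(0)=-360, L_uu(3)=1800; L_vv(-1)=-24, L_vv(0)=12, L_vv(1)=-24.
Local maxima occur where both diagonal entries negative: (-3, -1), (-3, 1), (0, -1), (0, 1). Count: 4.

4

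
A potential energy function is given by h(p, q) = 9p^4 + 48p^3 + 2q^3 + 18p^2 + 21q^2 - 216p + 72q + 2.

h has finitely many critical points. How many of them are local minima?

h separates as a function of p plus a function of q, so ∇h=0 decouples.
∂h/∂p = 36(p - 1)(p + 2)(p + 3) = 0 at p ∈ {-3, -2, 1}; ∂h/∂q = 6(q + 3)(q + 4) = 0 at q ∈ {-4, -3}.
The Hessian is diagonal: diag(h_pp, h_qq). Second derivatives: h_pp(-3)=144, h_pp(-2)=-108, h_pp(1)=432; h_qq(-4)=-6, h_qq(-3)=6.
Local minima occur where both diagonal entries positive: (-3, -3), (1, -3). Count: 2.

2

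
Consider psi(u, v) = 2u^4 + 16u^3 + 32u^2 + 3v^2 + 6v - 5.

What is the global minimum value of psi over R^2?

-8

psi(u,v) separates as P(u) + Q(v) − 5, so its minimum is min P + min Q − 5.
P'(u) = 8u(u + 2)(u + 4) vanishes at u ∈ {-4, -2, 0}; Q'(v) = 6v + 6 vanishes at v ∈ {-1}.
Local minima of P (where P''>0): P(-4)=0, P(0)=0. Local minima of Q: Q(-1)=-3.
So the global minimum of psi is P(-4) + Q(-1) − 5 = 0 − 3 − 5 = -8, attained at (-4, -1).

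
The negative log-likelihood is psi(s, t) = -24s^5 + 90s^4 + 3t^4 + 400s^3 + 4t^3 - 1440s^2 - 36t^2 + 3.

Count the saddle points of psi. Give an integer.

psi separates as a function of s plus a function of t, so ∇psi=0 decouples.
∂psi/∂s = -120s(s - 4)(s - 2)(s + 3) = 0 at s ∈ {-3, 0, 2, 4}; ∂psi/∂t = 12t(t - 2)(t + 3) = 0 at t ∈ {-3, 0, 2}.
The Hessian is diagonal: diag(psi_ss, psi_tt). Second derivatives: psi_ss(-3)=12600, psi_ss(0)=-2880, psi_ss(2)=2400, psi_ss(4)=-6720; psi_tt(-3)=180, psi_tt(0)=-72, psi_tt(2)=120.
Saddle points occur where the two diagonal entries have opposite signs: (-3, 0), (0, -3), (0, 2), (2, 0), (4, -3), (4, 2). Count: 6.

6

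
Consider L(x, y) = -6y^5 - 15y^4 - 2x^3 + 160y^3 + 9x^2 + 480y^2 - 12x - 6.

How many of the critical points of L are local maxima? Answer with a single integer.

L separates as a function of x plus a function of y, so ∇L=0 decouples.
∂L/∂x = -6(x - 2)(x - 1) = 0 at x ∈ {1, 2}; ∂L/∂y = -30y(y - 4)(y + 2)(y + 4) = 0 at y ∈ {-4, -2, 0, 4}.
The Hessian is diagonal: diag(L_xx, L_yy). Second derivatives: L_xx(1)=6, L_xx(2)=-6; L_yy(-4)=1920, L_yy(-2)=-720, L_yy(0)=960, L_yy(4)=-5760.
Local maxima occur where both diagonal entries negative: (2, -2), (2, 4). Count: 2.

2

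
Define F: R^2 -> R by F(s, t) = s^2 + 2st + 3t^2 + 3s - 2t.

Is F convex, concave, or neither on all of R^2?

convex

F is quadratic, so its Hessian is the constant matrix H = [[2, 2], [2, 6]].
det(H) = 8, tr(H) = 8.
det(H) > 0 and tr(H) > 0, so H is positive definite everywhere: convex.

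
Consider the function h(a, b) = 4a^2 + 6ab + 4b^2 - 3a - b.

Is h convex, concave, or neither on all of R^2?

h is quadratic, so its Hessian is the constant matrix H = [[8, 6], [6, 8]].
det(H) = 28, tr(H) = 16.
det(H) > 0 and tr(H) > 0, so H is positive definite everywhere: convex.

convex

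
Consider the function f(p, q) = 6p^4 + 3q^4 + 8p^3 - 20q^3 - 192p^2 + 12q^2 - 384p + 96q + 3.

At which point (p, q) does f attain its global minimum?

f(p,q) separates as A(p) + B(q) + 3, so its minimum is min A + min B + 3.
A'(p) = 24(p - 4)(p + 1)(p + 4) vanishes at p ∈ {-4, -1, 4}; B'(q) = 12(q - 4)(q - 2)(q + 1) vanishes at q ∈ {-1, 2, 4}.
Local minima of A (where A''>0): A(-4)=-512, A(4)=-2560. Local minima of B: B(-1)=-61, B(4)=64.
So the global minimum of f is A(4) + B(-1) + 3 = -2560 − 61 + 3 = -2618, attained at (4, -1).

(4, -1)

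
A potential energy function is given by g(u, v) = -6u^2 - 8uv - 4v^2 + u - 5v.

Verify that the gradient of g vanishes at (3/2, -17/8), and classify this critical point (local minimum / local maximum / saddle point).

∇g = (-12u - 8v + 1, -8u - 8v - 5); substituting (3/2, -17/8) gives ∇g = (0, 0), so (3/2, -17/8) is indeed a critical point.
The Hessian of g is constant: H = [[-12, -8], [-8, -8]].
det(H) = (-12)·(-8) − (-8)² = 32.
det(H) > 0 and tr(H) = -20 < 0, so H is negative definite and the point is a local maximum.

local maximum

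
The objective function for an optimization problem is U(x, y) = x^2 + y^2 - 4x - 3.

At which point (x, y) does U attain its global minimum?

(2, 0)

U(x,y) separates as P(x) + Q(y) − 3, so its minimum is min P + min Q − 3.
P'(x) = 2x - 4 vanishes at x ∈ {2}; Q'(y) = 2y vanishes at y ∈ {0}.
Local minima of P (where P''>0): P(2)=-4. Local minima of Q: Q(0)=0.
So the global minimum of U is P(2) + Q(0) − 3 = -4 + 0 − 3 = -7, attained at (2, 0).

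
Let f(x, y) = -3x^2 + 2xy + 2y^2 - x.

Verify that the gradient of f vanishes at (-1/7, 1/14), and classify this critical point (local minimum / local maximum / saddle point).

saddle point

∇f = (-6x + 2y - 1, 2x + 4y); substituting (-1/7, 1/14) gives ∇f = (0, 0), so (-1/7, 1/14) is indeed a critical point.
The Hessian of f is constant: H = [[-6, 2], [2, 4]].
det(H) = (-6)·4 − 2² = -28.
Since det(H) < 0, H is indefinite and the critical point is a saddle point.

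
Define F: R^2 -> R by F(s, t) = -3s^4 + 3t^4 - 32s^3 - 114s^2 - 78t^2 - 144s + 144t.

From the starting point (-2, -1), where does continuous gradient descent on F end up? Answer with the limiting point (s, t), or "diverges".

(-3, -4)

F is separable, so gradient descent decouples: s follows -∂F/∂s, t follows -∂F/∂t.
∂F/∂s = -12(s + 1)(s + 3)(s + 4); at s=-2 this is 24, so s decreases.
∂F/∂t = 12(t - 3)(t - 1)(t + 4); at t=-1 this is 288, so t decreases.
s converges to its nearest critical value -3 (a local min of the s-part); t converges to -4. The iterate converges to (-3, -4).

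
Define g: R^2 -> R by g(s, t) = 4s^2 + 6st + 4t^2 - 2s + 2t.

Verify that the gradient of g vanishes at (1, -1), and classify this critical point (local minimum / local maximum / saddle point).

local minimum

∇g = (8s + 6t - 2, 6s + 8t + 2); substituting (1, -1) gives ∇g = (0, 0), so (1, -1) is indeed a critical point.
The Hessian of g is constant: H = [[8, 6], [6, 8]].
det(H) = 8·8 − 6² = 28.
det(H) > 0 and tr(H) = 16 > 0, so H is positive definite and the point is a local minimum.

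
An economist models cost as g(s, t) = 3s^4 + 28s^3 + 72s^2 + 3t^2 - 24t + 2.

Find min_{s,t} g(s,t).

-46

g(s,t) separates as P(s) + Q(t) + 2, so its minimum is min P + min Q + 2.
P'(s) = 12s(s + 3)(s + 4) vanishes at s ∈ {-4, -3, 0}; Q'(t) = 6(t - 4) vanishes at t ∈ {4}.
Local minima of P (where P''>0): P(-4)=128, P(0)=0. Local minima of Q: Q(4)=-48.
So the global minimum of g is P(0) + Q(4) + 2 = 0 − 48 + 2 = -46, attained at (0, 4).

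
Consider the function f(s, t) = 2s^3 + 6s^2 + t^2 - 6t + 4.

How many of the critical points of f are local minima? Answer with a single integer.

1

f separates as a function of s plus a function of t, so ∇f=0 decouples.
∂f/∂s = 6s(s + 2) = 0 at s ∈ {-2, 0}; ∂f/∂t = 2(t - 3) = 0 at t ∈ {3}.
The Hessian is diagonal: diag(f_ss, f_tt). Second derivatives: f_ss(-2)=-12, f_ss(0)=12; f_tt(3)=2.
Local minima occur where both diagonal entries positive: (0, 3). Count: 1.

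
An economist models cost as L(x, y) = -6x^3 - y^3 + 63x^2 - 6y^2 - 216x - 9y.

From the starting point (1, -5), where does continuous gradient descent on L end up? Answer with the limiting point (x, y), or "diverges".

(3, -3)

L is separable, so gradient descent decouples: x follows -∂L/∂x, y follows -∂L/∂y.
∂L/∂x = -18(x - 4)(x - 3); at x=1 this is -108, so x increases.
∂L/∂y = -3(y + 1)(y + 3); at y=-5 this is -24, so y increases.
x converges to its nearest critical value 3 (a local min of the x-part); y converges to -3. The iterate converges to (3, -3).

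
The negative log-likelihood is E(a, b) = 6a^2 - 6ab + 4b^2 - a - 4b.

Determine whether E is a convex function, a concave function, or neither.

E is quadratic, so its Hessian is the constant matrix H = [[12, -6], [-6, 8]].
det(H) = 60, tr(H) = 20.
det(H) > 0 and tr(H) > 0, so H is positive definite everywhere: convex.

convex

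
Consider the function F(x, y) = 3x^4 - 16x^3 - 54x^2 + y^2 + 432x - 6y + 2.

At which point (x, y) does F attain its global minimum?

(-3, 3)

F(x,y) separates as P(x) + Q(y) + 2, so its minimum is min P + min Q + 2.
P'(x) = 12(x - 4)(x - 3)(x + 3) vanishes at x ∈ {-3, 3, 4}; Q'(y) = 2y - 6 vanishes at y ∈ {3}.
Local minima of P (where P''>0): P(-3)=-1107, P(4)=608. Local minima of Q: Q(3)=-9.
So the global minimum of F is P(-3) + Q(3) + 2 = -1107 − 9 + 2 = -1114, attained at (-3, 3).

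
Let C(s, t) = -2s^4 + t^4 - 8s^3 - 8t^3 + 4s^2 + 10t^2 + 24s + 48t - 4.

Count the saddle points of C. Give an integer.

C separates as a function of s plus a function of t, so ∇C=0 decouples.
∂C/∂s = -8(s - 1)(s + 1)(s + 3) = 0 at s ∈ {-3, -1, 1}; ∂C/∂t = 4(t - 4)(t - 3)(t + 1) = 0 at t ∈ {-1, 3, 4}.
The Hessian is diagonal: diag(C_ss, C_tt). Second derivatives: C_ss(-3)=-64, C_ss(-1)=32, C_ss(1)=-64; C_tt(-1)=80, C_tt(3)=-16, C_tt(4)=20.
Saddle points occur where the two diagonal entries have opposite signs: (-3, -1), (-3, 4), (-1, 3), (1, -1), (1, 4). Count: 5.

5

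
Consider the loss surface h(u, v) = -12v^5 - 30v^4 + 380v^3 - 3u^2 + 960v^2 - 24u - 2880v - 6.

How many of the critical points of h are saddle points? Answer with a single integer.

2

h separates as a function of u plus a function of v, so ∇h=0 decouples.
∂h/∂u = -6(u + 4) = 0 at u ∈ {-4}; ∂h/∂v = -60(v - 4)(v - 1)(v + 3)(v + 4) = 0 at v ∈ {-4, -3, 1, 4}.
The Hessian is diagonal: diag(h_uu, h_vv). Second derivatives: h_uu(-4)=-6; h_vv(-4)=2400, h_vv(-3)=-1680, h_vv(1)=3600, h_vv(4)=-10080.
Saddle points occur where the two diagonal entries have opposite signs: (-4, -4), (-4, 1). Count: 2.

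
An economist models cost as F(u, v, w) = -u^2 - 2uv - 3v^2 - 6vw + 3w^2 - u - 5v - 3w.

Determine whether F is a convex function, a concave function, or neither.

F is quadratic, so its Hessian is the constant matrix H = [[-2, -2, 0], [-2, -6, -6], [0, -6, 6]].
Leading principal minors: -2, 8, 120.
Neither pattern holds ⇒ H is indefinite ⇒ neither convex nor concave.

neither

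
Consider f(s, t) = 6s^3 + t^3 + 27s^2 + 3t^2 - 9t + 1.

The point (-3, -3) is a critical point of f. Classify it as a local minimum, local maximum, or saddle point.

local maximum

The mixed partial ∂²f/∂s∂t is 0, so the Hessian at any point is diag(f_ss, f_tt) = diag(18(2s + 3), 6(t + 1)).
At (-3, -3): H = diag(-54, -12).
Both eigenvalues are negative, so H is negative definite: a local maximum.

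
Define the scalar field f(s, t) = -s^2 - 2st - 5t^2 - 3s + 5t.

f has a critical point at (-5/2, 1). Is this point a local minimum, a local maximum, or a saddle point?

local maximum

The Hessian of f is constant: H = [[-2, -2], [-2, -10]].
det(H) = (-2)·(-10) − (-2)² = 16.
det(H) > 0 and tr(H) = -12 < 0, so H is negative definite and the point is a local maximum.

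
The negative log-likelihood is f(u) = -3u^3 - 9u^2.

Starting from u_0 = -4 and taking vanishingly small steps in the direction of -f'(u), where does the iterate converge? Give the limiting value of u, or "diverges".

-2

f'(u) = -9u(u + 2), so f'(-4) = -72.
Gradient descent moves in the -f' direction, i.e. u is increasing.
The nearest critical point in that direction is u = -2, where f'' = 18 > 0 (a local minimum). The iterate converges there.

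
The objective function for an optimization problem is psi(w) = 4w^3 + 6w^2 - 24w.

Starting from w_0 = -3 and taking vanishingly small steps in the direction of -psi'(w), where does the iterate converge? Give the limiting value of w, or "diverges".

diverges

psi'(w) = 12(w - 1)(w + 2), so psi'(-3) = 48.
Gradient descent moves in the -psi' direction, i.e. w is decreasing.
There is no critical point below w=-3, and psi' keeps the same sign, so the iterate runs off to −∞.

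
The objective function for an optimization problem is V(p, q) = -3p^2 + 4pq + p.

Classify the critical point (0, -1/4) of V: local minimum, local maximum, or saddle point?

saddle point

The Hessian of V is constant: H = [[-6, 4], [4, 0]].
det(H) = (-6)·0 − 4² = -16.
Since det(H) < 0, H is indefinite and the critical point is a saddle point.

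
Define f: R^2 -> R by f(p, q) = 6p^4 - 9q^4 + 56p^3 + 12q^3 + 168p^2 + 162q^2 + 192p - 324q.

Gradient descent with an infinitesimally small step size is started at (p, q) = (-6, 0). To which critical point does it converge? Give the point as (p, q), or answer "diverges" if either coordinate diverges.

(-4, 1)

f is separable, so gradient descent decouples: p follows -∂f/∂p, q follows -∂f/∂q.
∂f/∂p = 24(p + 1)(p + 2)(p + 4); at p=-6 this is -960, so p increases.
∂f/∂q = -36(q - 3)(q - 1)(q + 3); at q=0 this is -324, so q increases.
p converges to its nearest critical value -4 (a local min of the p-part); q converges to 1. The iterate converges to (-4, 1).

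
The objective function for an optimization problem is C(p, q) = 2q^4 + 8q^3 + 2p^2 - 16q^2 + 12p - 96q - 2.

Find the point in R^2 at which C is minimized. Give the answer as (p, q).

C(p,q) separates as A(p) + B(q) − 2, so its minimum is min A + min B − 2.
A'(p) = 4p + 12 vanishes at p ∈ {-3}; B'(q) = 8(q - 2)(q + 2)(q + 3) vanishes at q ∈ {-3, -2, 2}.
Local minima of A (where A''>0): A(-3)=-18. Local minima of B: B(-3)=90, B(2)=-160.
So the global minimum of C is A(-3) + B(2) − 2 = -18 − 160 − 2 = -180, attained at (-3, 2).

(-3, 2)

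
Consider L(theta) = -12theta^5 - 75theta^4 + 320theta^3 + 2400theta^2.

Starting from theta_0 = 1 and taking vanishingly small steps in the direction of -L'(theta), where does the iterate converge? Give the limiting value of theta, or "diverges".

0

L'(theta) = -60theta(theta - 4)(theta + 4)(theta + 5), so L'(1) = 5400.
Gradient descent moves in the -L' direction, i.e. theta is decreasing.
The nearest critical point in that direction is theta = 0, where L'' = 4800 > 0 (a local minimum). The iterate converges there.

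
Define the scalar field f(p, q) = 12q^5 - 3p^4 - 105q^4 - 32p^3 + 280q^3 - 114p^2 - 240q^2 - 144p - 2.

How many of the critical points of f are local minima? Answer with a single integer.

f separates as a function of p plus a function of q, so ∇f=0 decouples.
∂f/∂p = -12(p + 1)(p + 3)(p + 4) = 0 at p ∈ {-4, -3, -1}; ∂f/∂q = 60q(q - 4)(q - 2)(q - 1) = 0 at q ∈ {0, 1, 2, 4}.
The Hessian is diagonal: diag(f_pp, f_qq). Second derivatives: f_pp(-4)=-36, f_pp(-3)=24, f_pp(-1)=-72; f_qq(0)=-480, f_qq(1)=180, f_qq(2)=-240, f_qq(4)=1440.
Local minima occur where both diagonal entries positive: (-3, 1), (-3, 4). Count: 2.

2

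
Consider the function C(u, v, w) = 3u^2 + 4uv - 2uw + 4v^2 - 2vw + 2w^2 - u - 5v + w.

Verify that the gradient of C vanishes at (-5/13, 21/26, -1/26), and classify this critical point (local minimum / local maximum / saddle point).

local minimum

∇C = (6u + 4v - 2w - 1, 4u + 8v - 2w - 5, -2u - 2v + 4w + 1); substituting (-5/13, 21/26, -1/26) gives ∇C = (0, 0, 0), so (-5/13, 21/26, -1/26) is indeed a critical point.
The Hessian is constant: H = [[6, 4, -2], [4, 8, -2], [-2, -2, 4]].
Leading principal minors: Δ₁ = 6, Δ₂ = 32, Δ₃ = 104.
All leading minors are positive, so H is positive definite: a local minimum.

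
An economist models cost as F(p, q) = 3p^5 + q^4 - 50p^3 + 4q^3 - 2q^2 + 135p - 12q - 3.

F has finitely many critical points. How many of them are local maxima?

2

F separates as a function of p plus a function of q, so ∇F=0 decouples.
∂F/∂p = 15(p - 3)(p - 1)(p + 1)(p + 3) = 0 at p ∈ {-3, -1, 1, 3}; ∂F/∂q = 4(q - 1)(q + 1)(q + 3) = 0 at q ∈ {-3, -1, 1}.
The Hessian is diagonal: diag(F_pp, F_qq). Second derivatives: F_pp(-3)=-720, F_pp(-1)=240, F_pp(1)=-240, F_pp(3)=720; F_qq(-3)=32, F_qq(-1)=-16, F_qq(1)=32.
Local maxima occur where both diagonal entries negative: (-3, -1), (1, -1). Count: 2.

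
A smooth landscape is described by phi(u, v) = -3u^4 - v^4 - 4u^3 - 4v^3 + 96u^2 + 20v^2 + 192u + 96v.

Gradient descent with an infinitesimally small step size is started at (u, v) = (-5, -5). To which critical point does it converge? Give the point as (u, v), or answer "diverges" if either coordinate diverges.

phi is separable, so gradient descent decouples: u follows -∂phi/∂u, v follows -∂phi/∂v.
∂phi/∂u = -12(u - 4)(u + 1)(u + 4); at u=-5 this is 432, so u decreases.
∂phi/∂v = -4(v - 3)(v + 2)(v + 4); at v=-5 this is 96, so v decreases.
The u-coordinate has no critical point in that direction and runs off to infinity.

diverges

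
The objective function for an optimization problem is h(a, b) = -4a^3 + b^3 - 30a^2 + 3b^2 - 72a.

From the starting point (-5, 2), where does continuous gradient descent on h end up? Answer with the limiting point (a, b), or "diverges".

(-3, 0)

h is separable, so gradient descent decouples: a follows -∂h/∂a, b follows -∂h/∂b.
∂h/∂a = -12(a + 2)(a + 3); at a=-5 this is -72, so a increases.
∂h/∂b = 3b(b + 2); at b=2 this is 24, so b decreases.
a converges to its nearest critical value -3 (a local min of the a-part); b converges to 0. The iterate converges to (-3, 0).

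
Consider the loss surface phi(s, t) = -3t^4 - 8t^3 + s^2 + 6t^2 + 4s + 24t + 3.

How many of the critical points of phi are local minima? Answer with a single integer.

phi separates as a function of s plus a function of t, so ∇phi=0 decouples.
∂phi/∂s = 2(s + 2) = 0 at s ∈ {-2}; ∂phi/∂t = -12(t - 1)(t + 1)(t + 2) = 0 at t ∈ {-2, -1, 1}.
The Hessian is diagonal: diag(phi_ss, phi_tt). Second derivatives: phi_ss(-2)=2; phi_tt(-2)=-36, phi_tt(-1)=24, phi_tt(1)=-72.
Local minima occur where both diagonal entries positive: (-2, -1). Count: 1.

1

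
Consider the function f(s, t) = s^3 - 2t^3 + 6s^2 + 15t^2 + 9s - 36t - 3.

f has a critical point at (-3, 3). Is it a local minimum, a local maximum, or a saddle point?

The mixed partial ∂²f/∂s∂t is 0, so the Hessian at any point is diag(f_ss, f_tt) = diag(6(s + 2), 6(-2t + 5)).
At (-3, 3): H = diag(-6, -6).
Both eigenvalues are negative, so H is negative definite: a local maximum.

local maximum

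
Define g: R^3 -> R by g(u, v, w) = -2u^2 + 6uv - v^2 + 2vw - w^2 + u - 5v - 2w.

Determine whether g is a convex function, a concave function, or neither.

neither

g is quadratic, so its Hessian is the constant matrix H = [[-4, 6, 0], [6, -2, 2], [0, 2, -2]].
Leading principal minors: -4, -28, 72.
Neither pattern holds ⇒ H is indefinite ⇒ neither convex nor concave.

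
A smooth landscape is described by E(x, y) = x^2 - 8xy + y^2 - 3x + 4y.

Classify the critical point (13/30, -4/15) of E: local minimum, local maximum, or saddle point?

saddle point

The Hessian of E is constant: H = [[2, -8], [-8, 2]].
det(H) = 2·2 − (-8)² = -60.
Since det(H) < 0, H is indefinite and the critical point is a saddle point.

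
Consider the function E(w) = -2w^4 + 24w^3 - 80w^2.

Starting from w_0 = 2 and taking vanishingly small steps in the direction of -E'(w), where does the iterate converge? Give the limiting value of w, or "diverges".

E'(w) = -8w(w - 5)(w - 4), so E'(2) = -96.
Gradient descent moves in the -E' direction, i.e. w is increasing.
The nearest critical point in that direction is w = 4, where E'' = 32 > 0 (a local minimum). The iterate converges there.

4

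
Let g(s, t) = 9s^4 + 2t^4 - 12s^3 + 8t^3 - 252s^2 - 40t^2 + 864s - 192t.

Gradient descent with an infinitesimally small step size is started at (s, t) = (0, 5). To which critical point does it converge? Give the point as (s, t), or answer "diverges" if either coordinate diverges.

(-4, 3)

g is separable, so gradient descent decouples: s follows -∂g/∂s, t follows -∂g/∂t.
∂g/∂s = 36(s - 3)(s - 2)(s + 4); at s=0 this is 864, so s decreases.
∂g/∂t = 8(t - 3)(t + 2)(t + 4); at t=5 this is 1008, so t decreases.
s converges to its nearest critical value -4 (a local min of the s-part); t converges to 3. The iterate converges to (-4, 3).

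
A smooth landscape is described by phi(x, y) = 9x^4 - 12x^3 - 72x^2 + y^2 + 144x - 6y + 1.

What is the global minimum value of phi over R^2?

-344

phi(x,y) separates as P(x) + Q(y) + 1, so its minimum is min P + min Q + 1.
P'(x) = 36(x - 2)(x - 1)(x + 2) vanishes at x ∈ {-2, 1, 2}; Q'(y) = 2y - 6 vanishes at y ∈ {3}.
Local minima of P (where P''>0): P(-2)=-336, P(2)=48. Local minima of Q: Q(3)=-9.
So the global minimum of phi is P(-2) + Q(3) + 1 = -336 − 9 + 1 = -344, attained at (-2, 3).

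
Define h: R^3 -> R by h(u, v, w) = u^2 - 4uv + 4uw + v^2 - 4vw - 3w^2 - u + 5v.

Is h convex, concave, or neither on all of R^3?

neither

h is quadratic, so its Hessian is the constant matrix H = [[2, -4, 4], [-4, 2, -4], [4, -4, -6]].
Leading principal minors: 2, -12, 136.
Neither pattern holds ⇒ H is indefinite ⇒ neither convex nor concave.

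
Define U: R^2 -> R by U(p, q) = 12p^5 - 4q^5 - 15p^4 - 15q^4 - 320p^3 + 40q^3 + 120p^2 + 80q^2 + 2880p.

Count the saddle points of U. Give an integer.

8

U separates as a function of p plus a function of q, so ∇U=0 decouples.
∂U/∂p = 60(p - 4)(p - 2)(p + 2)(p + 3) = 0 at p ∈ {-3, -2, 2, 4}; ∂U/∂q = -20q(q - 2)(q + 1)(q + 4) = 0 at q ∈ {-4, -1, 0, 2}.
The Hessian is diagonal: diag(U_pp, U_qq). Second derivatives: U_pp(-3)=-2100, U_pp(-2)=1440, U_pp(2)=-2400, U_pp(4)=5040; U_qq(-4)=1440, U_qq(-1)=-180, U_qq(0)=160, U_qq(2)=-720.
Saddle points occur where the two diagonal entries have opposite signs: (-3, -4), (-3, 0), (-2, -1), (-2, 2), (2, -4), (2, 0), (4, -1), (4, 2). Count: 8.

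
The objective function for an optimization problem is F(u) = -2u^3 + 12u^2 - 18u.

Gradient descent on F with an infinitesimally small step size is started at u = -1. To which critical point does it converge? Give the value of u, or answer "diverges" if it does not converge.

1

F'(u) = -6(u - 3)(u - 1), so F'(-1) = -48.
Gradient descent moves in the -F' direction, i.e. u is increasing.
The nearest critical point in that direction is u = 1, where F'' = 12 > 0 (a local minimum). The iterate converges there.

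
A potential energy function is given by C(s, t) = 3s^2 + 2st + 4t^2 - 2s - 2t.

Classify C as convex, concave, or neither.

C is quadratic, so its Hessian is the constant matrix H = [[6, 2], [2, 8]].
det(H) = 44, tr(H) = 14.
det(H) > 0 and tr(H) > 0, so H is positive definite everywhere: convex.

convex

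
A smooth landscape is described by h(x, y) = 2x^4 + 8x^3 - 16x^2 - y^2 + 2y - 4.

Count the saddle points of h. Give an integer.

h separates as a function of x plus a function of y, so ∇h=0 decouples.
∂h/∂x = 8x(x - 1)(x + 4) = 0 at x ∈ {-4, 0, 1}; ∂h/∂y = -2(y - 1) = 0 at y ∈ {1}.
The Hessian is diagonal: diag(h_xx, h_yy). Second derivatives: h_xx(-4)=160, h_xx(0)=-32, h_xx(1)=40; h_yy(1)=-2.
Saddle points occur where the two diagonal entries have opposite signs: (-4, 1), (1, 1). Count: 2.

2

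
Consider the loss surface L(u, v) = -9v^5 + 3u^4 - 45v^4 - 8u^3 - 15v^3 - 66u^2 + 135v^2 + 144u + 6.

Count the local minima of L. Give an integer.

L separates as a function of u plus a function of v, so ∇L=0 decouples.
∂L/∂u = 12(u - 4)(u - 1)(u + 3) = 0 at u ∈ {-3, 1, 4}; ∂L/∂v = -45v(v - 1)(v + 2)(v + 3) = 0 at v ∈ {-3, -2, 0, 1}.
The Hessian is diagonal: diag(L_uu, L_vv). Second derivatives: L_uu(-3)=336, L_uu(1)=-144, L_uu(4)=252; L_vv(-3)=540, L_vv(-2)=-270, L_vv(0)=270, L_vv(1)=-540.
Local minima occur where both diagonal entries positive: (-3, -3), (-3, 0), (4, -3), (4, 0). Count: 4.

4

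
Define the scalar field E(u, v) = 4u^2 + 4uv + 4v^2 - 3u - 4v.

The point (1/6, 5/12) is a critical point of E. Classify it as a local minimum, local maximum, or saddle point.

The Hessian of E is constant: H = [[8, 4], [4, 8]].
det(H) = 8·8 − 4² = 48.
det(H) > 0 and tr(H) = 16 > 0, so H is positive definite and the point is a local minimum.

local minimum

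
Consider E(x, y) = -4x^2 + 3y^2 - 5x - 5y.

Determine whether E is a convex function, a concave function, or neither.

E is quadratic, so its Hessian is the constant matrix H = [[-8, 0], [0, 6]].
det(H) = -48, tr(H) = -2.
det(H) < 0, so H is indefinite: neither convex nor concave.

neither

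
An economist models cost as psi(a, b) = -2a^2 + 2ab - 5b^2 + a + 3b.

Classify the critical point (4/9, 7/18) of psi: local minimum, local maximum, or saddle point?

The Hessian of psi is constant: H = [[-4, 2], [2, -10]].
det(H) = (-4)·(-10) − 2² = 36.
det(H) > 0 and tr(H) = -14 < 0, so H is negative definite and the point is a local maximum.

local maximum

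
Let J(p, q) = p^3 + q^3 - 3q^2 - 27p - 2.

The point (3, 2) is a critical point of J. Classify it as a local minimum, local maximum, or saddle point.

local minimum

The mixed partial ∂²J/∂p∂q is 0, so the Hessian at any point is diag(J_pp, J_qq) = diag(6p, 6(q - 1)).
At (3, 2): H = diag(18, 6).
Both eigenvalues are positive, so H is positive definite: a local minimum.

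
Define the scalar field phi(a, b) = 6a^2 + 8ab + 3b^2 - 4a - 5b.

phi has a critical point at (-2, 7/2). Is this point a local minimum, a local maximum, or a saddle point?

local minimum

The Hessian of phi is constant: H = [[12, 8], [8, 6]].
det(H) = 12·6 − 8² = 8.
det(H) > 0 and tr(H) = 18 > 0, so H is positive definite and the point is a local minimum.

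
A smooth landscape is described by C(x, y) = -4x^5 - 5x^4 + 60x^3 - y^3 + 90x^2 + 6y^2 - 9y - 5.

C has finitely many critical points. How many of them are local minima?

2

C separates as a function of x plus a function of y, so ∇C=0 decouples.
∂C/∂x = -20x(x - 3)(x + 1)(x + 3) = 0 at x ∈ {-3, -1, 0, 3}; ∂C/∂y = -3(y - 3)(y - 1) = 0 at y ∈ {1, 3}.
The Hessian is diagonal: diag(C_xx, C_yy). Second derivatives: C_xx(-3)=720, C_xx(-1)=-160, C_xx(0)=180, C_xx(3)=-1440; C_yy(1)=6, C_yy(3)=-6.
Local minima occur where both diagonal entries positive: (-3, 1), (0, 1). Count: 2.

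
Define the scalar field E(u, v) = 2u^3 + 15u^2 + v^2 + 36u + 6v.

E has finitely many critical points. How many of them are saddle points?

1

E separates as a function of u plus a function of v, so ∇E=0 decouples.
∂E/∂u = 6(u + 2)(u + 3) = 0 at u ∈ {-3, -2}; ∂E/∂v = 2(v + 3) = 0 at v ∈ {-3}.
The Hessian is diagonal: diag(E_uu, E_vv). Second derivatives: E_uu(-3)=-6, E_uu(-2)=6; E_vv(-3)=2.
Saddle points occur where the two diagonal entries have opposite signs: (-3, -3). Count: 1.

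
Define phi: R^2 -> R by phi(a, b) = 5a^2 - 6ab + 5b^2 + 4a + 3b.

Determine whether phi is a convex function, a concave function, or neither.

phi is quadratic, so its Hessian is the constant matrix H = [[10, -6], [-6, 10]].
det(H) = 64, tr(H) = 20.
det(H) > 0 and tr(H) > 0, so H is positive definite everywhere: convex.

convex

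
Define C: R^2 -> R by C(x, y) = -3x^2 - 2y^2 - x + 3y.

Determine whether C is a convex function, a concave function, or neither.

concave

C is quadratic, so its Hessian is the constant matrix H = [[-6, 0], [0, -4]].
det(H) = 24, tr(H) = -10.
det(H) > 0 and tr(H) < 0, so H is negative definite everywhere: concave.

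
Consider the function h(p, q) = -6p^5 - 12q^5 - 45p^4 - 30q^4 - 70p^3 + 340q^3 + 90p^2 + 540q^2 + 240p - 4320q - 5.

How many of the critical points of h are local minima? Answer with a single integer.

4

h separates as a function of p plus a function of q, so ∇h=0 decouples.
∂h/∂p = -30(p - 1)(p + 1)(p + 2)(p + 4) = 0 at p ∈ {-4, -2, -1, 1}; ∂h/∂q = -60(q - 3)(q - 2)(q + 3)(q + 4) = 0 at q ∈ {-4, -3, 2, 3}.
The Hessian is diagonal: diag(h_pp, h_qq). Second derivatives: h_pp(-4)=900, h_pp(-2)=-180, h_pp(-1)=180, h_pp(1)=-900; h_qq(-4)=2520, h_qq(-3)=-1800, h_qq(2)=1800, h_qq(3)=-2520.
Local minima occur where both diagonal entries positive: (-4, -4), (-4, 2), (-1, -4), (-1, 2). Count: 4.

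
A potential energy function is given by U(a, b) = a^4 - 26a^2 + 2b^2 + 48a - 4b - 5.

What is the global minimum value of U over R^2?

U(a,b) separates as P(a) + Q(b) − 5, so its minimum is min P + min Q − 5.
P'(a) = 4(a - 3)(a - 1)(a + 4) vanishes at a ∈ {-4, 1, 3}; Q'(b) = 4b - 4 vanishes at b ∈ {1}.
Local minima of P (where P''>0): P(-4)=-352, P(3)=-9. Local minima of Q: Q(1)=-2.
So the global minimum of U is P(-4) + Q(1) − 5 = -352 − 2 − 5 = -359, attained at (-4, 1).

-359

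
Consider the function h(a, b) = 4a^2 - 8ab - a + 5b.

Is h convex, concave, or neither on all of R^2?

h is quadratic, so its Hessian is the constant matrix H = [[8, -8], [-8, 0]].
det(H) = -64, tr(H) = 8.
det(H) < 0, so H is indefinite: neither convex nor concave.

neither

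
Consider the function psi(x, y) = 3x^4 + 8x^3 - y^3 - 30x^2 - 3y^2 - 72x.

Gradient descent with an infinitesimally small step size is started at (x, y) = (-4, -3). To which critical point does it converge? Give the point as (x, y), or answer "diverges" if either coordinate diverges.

(-3, -2)

psi is separable, so gradient descent decouples: x follows -∂psi/∂x, y follows -∂psi/∂y.
∂psi/∂x = 12(x - 2)(x + 1)(x + 3); at x=-4 this is -216, so x increases.
∂psi/∂y = -3y(y + 2); at y=-3 this is -9, so y increases.
x converges to its nearest critical value -3 (a local min of the x-part); y converges to -2. The iterate converges to (-3, -2).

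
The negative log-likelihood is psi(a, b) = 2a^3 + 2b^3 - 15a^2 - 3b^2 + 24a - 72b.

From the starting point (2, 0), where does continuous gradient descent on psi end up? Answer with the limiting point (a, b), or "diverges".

psi is separable, so gradient descent decouples: a follows -∂psi/∂a, b follows -∂psi/∂b.
∂psi/∂a = 6(a - 4)(a - 1); at a=2 this is -12, so a increases.
∂psi/∂b = 6(b - 4)(b + 3); at b=0 this is -72, so b increases.
a converges to its nearest critical value 4 (a local min of the a-part); b converges to 4. The iterate converges to (4, 4).

(4, 4)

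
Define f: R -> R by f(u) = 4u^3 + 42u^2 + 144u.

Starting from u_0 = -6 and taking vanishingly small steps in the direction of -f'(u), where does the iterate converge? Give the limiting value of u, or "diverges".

diverges

f'(u) = 12(u + 3)(u + 4), so f'(-6) = 72.
Gradient descent moves in the -f' direction, i.e. u is decreasing.
There is no critical point below u=-6, and f' keeps the same sign, so the iterate runs off to −∞.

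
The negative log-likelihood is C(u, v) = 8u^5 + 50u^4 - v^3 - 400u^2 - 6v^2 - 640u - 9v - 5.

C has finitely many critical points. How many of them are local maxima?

C separates as a function of u plus a function of v, so ∇C=0 decouples.
∂C/∂u = 40(u - 2)(u + 1)(u + 2)(u + 4) = 0 at u ∈ {-4, -2, -1, 2}; ∂C/∂v = -3(v + 1)(v + 3) = 0 at v ∈ {-3, -1}.
The Hessian is diagonal: diag(C_uu, C_vv). Second derivatives: C_uu(-4)=-1440, C_uu(-2)=320, C_uu(-1)=-360, C_uu(2)=2880; C_vv(-3)=6, C_vv(-1)=-6.
Local maxima occur where both diagonal entries negative: (-4, -1), (-1, -1). Count: 2.

2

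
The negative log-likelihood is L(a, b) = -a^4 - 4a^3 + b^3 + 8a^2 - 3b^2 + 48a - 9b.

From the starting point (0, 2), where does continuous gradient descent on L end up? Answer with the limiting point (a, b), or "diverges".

L is separable, so gradient descent decouples: a follows -∂L/∂a, b follows -∂L/∂b.
∂L/∂a = -4(a - 2)(a + 2)(a + 3); at a=0 this is 48, so a decreases.
∂L/∂b = 3(b - 3)(b + 1); at b=2 this is -9, so b increases.
a converges to its nearest critical value -2 (a local min of the a-part); b converges to 3. The iterate converges to (-2, 3).

(-2, 3)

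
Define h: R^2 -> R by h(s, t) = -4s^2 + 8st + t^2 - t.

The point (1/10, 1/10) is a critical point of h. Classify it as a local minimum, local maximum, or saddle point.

saddle point

The Hessian of h is constant: H = [[-8, 8], [8, 2]].
det(H) = (-8)·2 − 8² = -80.
Since det(H) < 0, H is indefinite and the critical point is a saddle point.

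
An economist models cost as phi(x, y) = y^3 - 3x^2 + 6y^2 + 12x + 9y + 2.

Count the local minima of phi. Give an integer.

0

phi separates as a function of x plus a function of y, so ∇phi=0 decouples.
∂phi/∂x = -6(x - 2) = 0 at x ∈ {2}; ∂phi/∂y = 3(y + 1)(y + 3) = 0 at y ∈ {-3, -1}.
The Hessian is diagonal: diag(phi_xx, phi_yy). Second derivatives: phi_xx(2)=-6; phi_yy(-3)=-6, phi_yy(-1)=6.
Local minima occur where both diagonal entries positive: none. Count: 0.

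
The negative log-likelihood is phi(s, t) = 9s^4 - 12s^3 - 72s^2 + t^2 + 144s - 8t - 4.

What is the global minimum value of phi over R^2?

phi(s,t) separates as P(s) + Q(t) − 4, so its minimum is min P + min Q − 4.
P'(s) = 36(s - 2)(s - 1)(s + 2) vanishes at s ∈ {-2, 1, 2}; Q'(t) = 2(t - 4) vanishes at t ∈ {4}.
Local minima of P (where P''>0): P(-2)=-336, P(2)=48. Local minima of Q: Q(4)=-16.
So the global minimum of phi is P(-2) + Q(4) − 4 = -336 − 16 − 4 = -356, attained at (-2, 4).

-356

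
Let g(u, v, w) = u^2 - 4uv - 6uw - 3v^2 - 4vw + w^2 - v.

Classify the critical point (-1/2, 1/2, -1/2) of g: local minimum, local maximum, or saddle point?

saddle point

The Hessian is constant: H = [[2, -4, -6], [-4, -6, -4], [-6, -4, 2]].
Leading principal minors: Δ₁ = 2, Δ₂ = -28, Δ₃ = -64.
The minors fit neither the all-positive nor the alternating-sign pattern, so H is indefinite: a saddle point.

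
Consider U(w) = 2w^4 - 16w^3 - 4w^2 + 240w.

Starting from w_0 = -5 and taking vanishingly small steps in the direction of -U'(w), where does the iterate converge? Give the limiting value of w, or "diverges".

U'(w) = 8(w - 5)(w - 3)(w + 2), so U'(-5) = -1920.
Gradient descent moves in the -U' direction, i.e. w is increasing.
The nearest critical point in that direction is w = -2, where U'' = 280 > 0 (a local minimum). The iterate converges there.

-2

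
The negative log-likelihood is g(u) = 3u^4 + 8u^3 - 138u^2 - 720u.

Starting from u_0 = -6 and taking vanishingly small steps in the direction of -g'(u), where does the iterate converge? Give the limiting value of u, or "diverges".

g'(u) = 12(u - 5)(u + 3)(u + 4), so g'(-6) = -792.
Gradient descent moves in the -g' direction, i.e. u is increasing.
The nearest critical point in that direction is u = -4, where g'' = 108 > 0 (a local minimum). The iterate converges there.

-4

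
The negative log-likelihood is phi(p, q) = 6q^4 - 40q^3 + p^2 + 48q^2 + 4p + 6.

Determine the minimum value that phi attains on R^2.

phi(p,q) separates as A(p) + B(q) + 6, so its minimum is min A + min B + 6.
A'(p) = 2p + 4 vanishes at p ∈ {-2}; B'(q) = 24q(q - 4)(q - 1) vanishes at q ∈ {0, 1, 4}.
Local minima of A (where A''>0): A(-2)=-4. Local minima of B: B(0)=0, B(4)=-256.
So the global minimum of phi is A(-2) + B(4) + 6 = -4 − 256 + 6 = -254, attained at (-2, 4).

-254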